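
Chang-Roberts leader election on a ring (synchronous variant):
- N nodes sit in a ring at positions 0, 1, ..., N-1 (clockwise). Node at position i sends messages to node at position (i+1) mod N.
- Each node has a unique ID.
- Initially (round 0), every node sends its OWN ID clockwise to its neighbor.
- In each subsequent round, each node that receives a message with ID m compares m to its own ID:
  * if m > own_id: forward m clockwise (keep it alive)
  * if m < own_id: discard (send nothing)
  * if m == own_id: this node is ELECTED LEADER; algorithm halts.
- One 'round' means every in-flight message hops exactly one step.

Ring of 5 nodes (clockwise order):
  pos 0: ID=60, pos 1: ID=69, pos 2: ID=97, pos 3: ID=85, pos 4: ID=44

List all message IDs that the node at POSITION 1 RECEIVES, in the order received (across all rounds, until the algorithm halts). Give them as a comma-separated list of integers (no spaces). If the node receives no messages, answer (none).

Round 1: pos1(id69) recv 60: drop; pos2(id97) recv 69: drop; pos3(id85) recv 97: fwd; pos4(id44) recv 85: fwd; pos0(id60) recv 44: drop
Round 2: pos4(id44) recv 97: fwd; pos0(id60) recv 85: fwd
Round 3: pos0(id60) recv 97: fwd; pos1(id69) recv 85: fwd
Round 4: pos1(id69) recv 97: fwd; pos2(id97) recv 85: drop
Round 5: pos2(id97) recv 97: ELECTED

Answer: 60,85,97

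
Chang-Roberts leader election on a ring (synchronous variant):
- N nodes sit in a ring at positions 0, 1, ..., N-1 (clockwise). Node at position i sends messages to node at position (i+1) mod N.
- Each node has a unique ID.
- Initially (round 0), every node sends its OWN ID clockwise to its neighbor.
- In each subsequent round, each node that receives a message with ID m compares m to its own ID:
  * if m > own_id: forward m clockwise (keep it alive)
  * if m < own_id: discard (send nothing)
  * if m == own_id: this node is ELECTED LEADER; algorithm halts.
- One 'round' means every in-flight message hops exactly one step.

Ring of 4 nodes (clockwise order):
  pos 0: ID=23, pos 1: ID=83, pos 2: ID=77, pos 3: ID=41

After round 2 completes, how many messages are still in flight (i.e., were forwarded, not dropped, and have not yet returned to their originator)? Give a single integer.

Round 1: pos1(id83) recv 23: drop; pos2(id77) recv 83: fwd; pos3(id41) recv 77: fwd; pos0(id23) recv 41: fwd
Round 2: pos3(id41) recv 83: fwd; pos0(id23) recv 77: fwd; pos1(id83) recv 41: drop
After round 2: 2 messages still in flight

Answer: 2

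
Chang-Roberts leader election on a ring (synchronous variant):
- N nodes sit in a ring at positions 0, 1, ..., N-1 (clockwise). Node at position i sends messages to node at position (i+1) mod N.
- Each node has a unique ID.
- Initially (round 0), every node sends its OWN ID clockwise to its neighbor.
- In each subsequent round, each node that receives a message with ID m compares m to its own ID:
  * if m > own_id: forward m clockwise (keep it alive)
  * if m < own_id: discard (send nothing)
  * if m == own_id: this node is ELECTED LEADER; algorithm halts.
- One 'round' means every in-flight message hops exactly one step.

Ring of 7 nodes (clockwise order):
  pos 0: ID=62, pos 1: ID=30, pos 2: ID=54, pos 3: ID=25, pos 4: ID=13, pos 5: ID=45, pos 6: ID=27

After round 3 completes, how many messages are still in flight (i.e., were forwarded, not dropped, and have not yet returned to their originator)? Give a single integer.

Round 1: pos1(id30) recv 62: fwd; pos2(id54) recv 30: drop; pos3(id25) recv 54: fwd; pos4(id13) recv 25: fwd; pos5(id45) recv 13: drop; pos6(id27) recv 45: fwd; pos0(id62) recv 27: drop
Round 2: pos2(id54) recv 62: fwd; pos4(id13) recv 54: fwd; pos5(id45) recv 25: drop; pos0(id62) recv 45: drop
Round 3: pos3(id25) recv 62: fwd; pos5(id45) recv 54: fwd
After round 3: 2 messages still in flight

Answer: 2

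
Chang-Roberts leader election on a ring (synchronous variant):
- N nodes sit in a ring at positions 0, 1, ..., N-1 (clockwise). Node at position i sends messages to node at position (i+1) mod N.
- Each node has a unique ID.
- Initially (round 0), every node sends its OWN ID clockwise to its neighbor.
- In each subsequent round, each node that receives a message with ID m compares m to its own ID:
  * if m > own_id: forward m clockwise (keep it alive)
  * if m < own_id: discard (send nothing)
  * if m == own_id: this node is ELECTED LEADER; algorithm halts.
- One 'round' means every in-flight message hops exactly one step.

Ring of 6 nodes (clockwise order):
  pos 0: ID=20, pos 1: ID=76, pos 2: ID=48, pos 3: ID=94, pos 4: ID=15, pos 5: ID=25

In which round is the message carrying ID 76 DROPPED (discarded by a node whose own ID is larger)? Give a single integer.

Round 1: pos1(id76) recv 20: drop; pos2(id48) recv 76: fwd; pos3(id94) recv 48: drop; pos4(id15) recv 94: fwd; pos5(id25) recv 15: drop; pos0(id20) recv 25: fwd
Round 2: pos3(id94) recv 76: drop; pos5(id25) recv 94: fwd; pos1(id76) recv 25: drop
Round 3: pos0(id20) recv 94: fwd
Round 4: pos1(id76) recv 94: fwd
Round 5: pos2(id48) recv 94: fwd
Round 6: pos3(id94) recv 94: ELECTED
Message ID 76 originates at pos 1; dropped at pos 3 in round 2

Answer: 2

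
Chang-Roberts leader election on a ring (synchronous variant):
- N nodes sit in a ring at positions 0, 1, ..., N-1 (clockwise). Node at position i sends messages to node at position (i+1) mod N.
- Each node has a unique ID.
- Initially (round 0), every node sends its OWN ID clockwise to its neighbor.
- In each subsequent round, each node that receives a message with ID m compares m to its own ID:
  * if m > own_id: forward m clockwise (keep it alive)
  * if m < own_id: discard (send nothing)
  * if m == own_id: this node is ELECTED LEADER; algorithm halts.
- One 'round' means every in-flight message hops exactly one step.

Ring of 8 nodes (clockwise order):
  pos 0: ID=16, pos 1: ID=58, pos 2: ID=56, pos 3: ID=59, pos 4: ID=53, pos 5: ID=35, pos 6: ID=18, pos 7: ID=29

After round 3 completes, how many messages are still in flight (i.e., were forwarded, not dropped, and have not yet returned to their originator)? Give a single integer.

Answer: 3

Derivation:
Round 1: pos1(id58) recv 16: drop; pos2(id56) recv 58: fwd; pos3(id59) recv 56: drop; pos4(id53) recv 59: fwd; pos5(id35) recv 53: fwd; pos6(id18) recv 35: fwd; pos7(id29) recv 18: drop; pos0(id16) recv 29: fwd
Round 2: pos3(id59) recv 58: drop; pos5(id35) recv 59: fwd; pos6(id18) recv 53: fwd; pos7(id29) recv 35: fwd; pos1(id58) recv 29: drop
Round 3: pos6(id18) recv 59: fwd; pos7(id29) recv 53: fwd; pos0(id16) recv 35: fwd
After round 3: 3 messages still in flight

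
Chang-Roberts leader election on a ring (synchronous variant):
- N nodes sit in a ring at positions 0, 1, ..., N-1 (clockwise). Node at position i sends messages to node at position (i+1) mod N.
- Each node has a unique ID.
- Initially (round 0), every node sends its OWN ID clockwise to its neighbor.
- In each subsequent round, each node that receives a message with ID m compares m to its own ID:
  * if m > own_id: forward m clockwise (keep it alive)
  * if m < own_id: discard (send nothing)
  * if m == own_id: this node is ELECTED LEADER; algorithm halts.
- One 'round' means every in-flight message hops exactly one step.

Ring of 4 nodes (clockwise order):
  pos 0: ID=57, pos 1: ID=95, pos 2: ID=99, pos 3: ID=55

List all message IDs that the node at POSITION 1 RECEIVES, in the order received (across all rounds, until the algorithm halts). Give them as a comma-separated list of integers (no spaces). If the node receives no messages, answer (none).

Answer: 57,99

Derivation:
Round 1: pos1(id95) recv 57: drop; pos2(id99) recv 95: drop; pos3(id55) recv 99: fwd; pos0(id57) recv 55: drop
Round 2: pos0(id57) recv 99: fwd
Round 3: pos1(id95) recv 99: fwd
Round 4: pos2(id99) recv 99: ELECTED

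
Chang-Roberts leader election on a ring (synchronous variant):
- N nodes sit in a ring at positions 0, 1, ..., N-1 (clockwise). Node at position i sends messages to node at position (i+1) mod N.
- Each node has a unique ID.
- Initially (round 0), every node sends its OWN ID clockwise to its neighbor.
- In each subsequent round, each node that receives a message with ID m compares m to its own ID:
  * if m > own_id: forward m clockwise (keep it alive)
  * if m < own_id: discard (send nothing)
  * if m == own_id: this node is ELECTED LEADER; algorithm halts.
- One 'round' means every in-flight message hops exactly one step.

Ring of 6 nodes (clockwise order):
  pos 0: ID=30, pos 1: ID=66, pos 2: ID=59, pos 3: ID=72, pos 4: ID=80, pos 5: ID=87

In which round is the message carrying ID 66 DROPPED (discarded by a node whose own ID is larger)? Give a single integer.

Round 1: pos1(id66) recv 30: drop; pos2(id59) recv 66: fwd; pos3(id72) recv 59: drop; pos4(id80) recv 72: drop; pos5(id87) recv 80: drop; pos0(id30) recv 87: fwd
Round 2: pos3(id72) recv 66: drop; pos1(id66) recv 87: fwd
Round 3: pos2(id59) recv 87: fwd
Round 4: pos3(id72) recv 87: fwd
Round 5: pos4(id80) recv 87: fwd
Round 6: pos5(id87) recv 87: ELECTED
Message ID 66 originates at pos 1; dropped at pos 3 in round 2

Answer: 2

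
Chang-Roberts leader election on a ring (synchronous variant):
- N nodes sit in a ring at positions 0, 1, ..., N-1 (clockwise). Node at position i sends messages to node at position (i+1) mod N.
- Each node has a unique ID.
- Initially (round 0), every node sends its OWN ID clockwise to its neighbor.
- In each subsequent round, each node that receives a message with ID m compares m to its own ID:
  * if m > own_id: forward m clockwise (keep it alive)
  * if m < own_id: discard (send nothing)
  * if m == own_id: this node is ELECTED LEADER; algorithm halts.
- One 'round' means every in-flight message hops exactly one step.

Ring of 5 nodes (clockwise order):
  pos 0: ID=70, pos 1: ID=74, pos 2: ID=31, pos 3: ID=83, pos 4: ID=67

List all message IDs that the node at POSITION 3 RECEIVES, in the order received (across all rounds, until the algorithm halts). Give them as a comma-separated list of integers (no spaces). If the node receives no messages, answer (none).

Round 1: pos1(id74) recv 70: drop; pos2(id31) recv 74: fwd; pos3(id83) recv 31: drop; pos4(id67) recv 83: fwd; pos0(id70) recv 67: drop
Round 2: pos3(id83) recv 74: drop; pos0(id70) recv 83: fwd
Round 3: pos1(id74) recv 83: fwd
Round 4: pos2(id31) recv 83: fwd
Round 5: pos3(id83) recv 83: ELECTED

Answer: 31,74,83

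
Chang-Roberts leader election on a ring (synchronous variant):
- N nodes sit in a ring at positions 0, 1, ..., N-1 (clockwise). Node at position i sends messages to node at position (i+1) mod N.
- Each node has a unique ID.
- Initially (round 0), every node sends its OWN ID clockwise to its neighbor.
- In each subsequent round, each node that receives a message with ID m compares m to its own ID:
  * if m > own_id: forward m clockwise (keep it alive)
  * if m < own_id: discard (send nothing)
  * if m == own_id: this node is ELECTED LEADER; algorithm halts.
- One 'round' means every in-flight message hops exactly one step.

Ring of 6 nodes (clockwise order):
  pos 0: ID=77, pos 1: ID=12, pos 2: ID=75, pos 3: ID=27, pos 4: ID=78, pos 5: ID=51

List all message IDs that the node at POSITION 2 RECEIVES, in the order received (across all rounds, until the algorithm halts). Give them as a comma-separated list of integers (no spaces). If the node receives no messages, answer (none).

Round 1: pos1(id12) recv 77: fwd; pos2(id75) recv 12: drop; pos3(id27) recv 75: fwd; pos4(id78) recv 27: drop; pos5(id51) recv 78: fwd; pos0(id77) recv 51: drop
Round 2: pos2(id75) recv 77: fwd; pos4(id78) recv 75: drop; pos0(id77) recv 78: fwd
Round 3: pos3(id27) recv 77: fwd; pos1(id12) recv 78: fwd
Round 4: pos4(id78) recv 77: drop; pos2(id75) recv 78: fwd
Round 5: pos3(id27) recv 78: fwd
Round 6: pos4(id78) recv 78: ELECTED

Answer: 12,77,78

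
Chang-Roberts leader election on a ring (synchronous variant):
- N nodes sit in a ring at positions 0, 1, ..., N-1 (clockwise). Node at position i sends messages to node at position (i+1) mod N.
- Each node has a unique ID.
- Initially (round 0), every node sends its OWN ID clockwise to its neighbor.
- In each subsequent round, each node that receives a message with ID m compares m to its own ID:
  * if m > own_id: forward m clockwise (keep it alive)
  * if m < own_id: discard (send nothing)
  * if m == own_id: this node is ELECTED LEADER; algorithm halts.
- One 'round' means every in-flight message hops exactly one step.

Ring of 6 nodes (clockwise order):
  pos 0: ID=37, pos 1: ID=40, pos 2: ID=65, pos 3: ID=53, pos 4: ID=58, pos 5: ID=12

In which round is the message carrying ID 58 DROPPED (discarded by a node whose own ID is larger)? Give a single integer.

Answer: 4

Derivation:
Round 1: pos1(id40) recv 37: drop; pos2(id65) recv 40: drop; pos3(id53) recv 65: fwd; pos4(id58) recv 53: drop; pos5(id12) recv 58: fwd; pos0(id37) recv 12: drop
Round 2: pos4(id58) recv 65: fwd; pos0(id37) recv 58: fwd
Round 3: pos5(id12) recv 65: fwd; pos1(id40) recv 58: fwd
Round 4: pos0(id37) recv 65: fwd; pos2(id65) recv 58: drop
Round 5: pos1(id40) recv 65: fwd
Round 6: pos2(id65) recv 65: ELECTED
Message ID 58 originates at pos 4; dropped at pos 2 in round 4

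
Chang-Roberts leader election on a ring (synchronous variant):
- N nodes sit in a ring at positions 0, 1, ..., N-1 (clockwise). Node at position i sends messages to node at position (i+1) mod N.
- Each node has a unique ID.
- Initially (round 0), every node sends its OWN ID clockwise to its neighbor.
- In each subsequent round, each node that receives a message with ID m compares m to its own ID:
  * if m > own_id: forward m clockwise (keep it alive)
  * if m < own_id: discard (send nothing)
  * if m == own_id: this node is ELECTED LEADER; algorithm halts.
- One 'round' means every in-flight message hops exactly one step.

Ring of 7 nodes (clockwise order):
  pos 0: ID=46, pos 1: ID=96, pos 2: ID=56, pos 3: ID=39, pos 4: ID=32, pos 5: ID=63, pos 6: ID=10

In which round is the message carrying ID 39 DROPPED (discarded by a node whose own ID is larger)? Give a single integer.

Answer: 2

Derivation:
Round 1: pos1(id96) recv 46: drop; pos2(id56) recv 96: fwd; pos3(id39) recv 56: fwd; pos4(id32) recv 39: fwd; pos5(id63) recv 32: drop; pos6(id10) recv 63: fwd; pos0(id46) recv 10: drop
Round 2: pos3(id39) recv 96: fwd; pos4(id32) recv 56: fwd; pos5(id63) recv 39: drop; pos0(id46) recv 63: fwd
Round 3: pos4(id32) recv 96: fwd; pos5(id63) recv 56: drop; pos1(id96) recv 63: drop
Round 4: pos5(id63) recv 96: fwd
Round 5: pos6(id10) recv 96: fwd
Round 6: pos0(id46) recv 96: fwd
Round 7: pos1(id96) recv 96: ELECTED
Message ID 39 originates at pos 3; dropped at pos 5 in round 2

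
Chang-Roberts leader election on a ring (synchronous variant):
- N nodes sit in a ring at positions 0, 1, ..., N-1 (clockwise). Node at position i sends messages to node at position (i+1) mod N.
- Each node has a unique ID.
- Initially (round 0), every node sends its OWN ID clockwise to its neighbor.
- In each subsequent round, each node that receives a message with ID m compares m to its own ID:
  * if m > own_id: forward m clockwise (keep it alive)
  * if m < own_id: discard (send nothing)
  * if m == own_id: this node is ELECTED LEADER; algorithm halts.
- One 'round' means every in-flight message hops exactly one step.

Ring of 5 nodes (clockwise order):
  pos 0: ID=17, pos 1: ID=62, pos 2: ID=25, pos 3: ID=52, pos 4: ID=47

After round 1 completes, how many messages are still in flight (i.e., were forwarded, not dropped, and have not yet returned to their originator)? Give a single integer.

Round 1: pos1(id62) recv 17: drop; pos2(id25) recv 62: fwd; pos3(id52) recv 25: drop; pos4(id47) recv 52: fwd; pos0(id17) recv 47: fwd
After round 1: 3 messages still in flight

Answer: 3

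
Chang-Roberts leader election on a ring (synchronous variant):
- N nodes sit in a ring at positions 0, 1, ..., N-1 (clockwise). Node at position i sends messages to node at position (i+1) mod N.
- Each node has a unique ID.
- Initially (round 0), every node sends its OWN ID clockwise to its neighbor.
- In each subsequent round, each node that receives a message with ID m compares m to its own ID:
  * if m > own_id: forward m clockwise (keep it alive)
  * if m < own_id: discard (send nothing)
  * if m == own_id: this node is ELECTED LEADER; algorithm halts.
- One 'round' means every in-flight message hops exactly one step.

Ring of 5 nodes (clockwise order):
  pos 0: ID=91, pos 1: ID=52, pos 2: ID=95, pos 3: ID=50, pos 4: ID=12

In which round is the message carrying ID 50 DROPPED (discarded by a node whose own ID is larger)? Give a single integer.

Round 1: pos1(id52) recv 91: fwd; pos2(id95) recv 52: drop; pos3(id50) recv 95: fwd; pos4(id12) recv 50: fwd; pos0(id91) recv 12: drop
Round 2: pos2(id95) recv 91: drop; pos4(id12) recv 95: fwd; pos0(id91) recv 50: drop
Round 3: pos0(id91) recv 95: fwd
Round 4: pos1(id52) recv 95: fwd
Round 5: pos2(id95) recv 95: ELECTED
Message ID 50 originates at pos 3; dropped at pos 0 in round 2

Answer: 2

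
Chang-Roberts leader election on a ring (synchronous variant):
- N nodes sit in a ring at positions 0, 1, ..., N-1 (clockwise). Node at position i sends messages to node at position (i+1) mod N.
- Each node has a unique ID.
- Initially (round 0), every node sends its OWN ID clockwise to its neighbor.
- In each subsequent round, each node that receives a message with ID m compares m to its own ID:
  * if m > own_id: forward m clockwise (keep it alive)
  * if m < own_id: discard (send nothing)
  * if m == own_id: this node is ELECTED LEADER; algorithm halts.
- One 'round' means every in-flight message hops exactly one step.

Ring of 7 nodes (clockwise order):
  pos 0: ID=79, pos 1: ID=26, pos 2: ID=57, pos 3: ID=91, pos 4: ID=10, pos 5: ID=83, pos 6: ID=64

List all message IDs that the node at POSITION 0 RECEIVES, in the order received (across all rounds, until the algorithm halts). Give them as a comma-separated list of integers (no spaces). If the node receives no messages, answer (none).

Answer: 64,83,91

Derivation:
Round 1: pos1(id26) recv 79: fwd; pos2(id57) recv 26: drop; pos3(id91) recv 57: drop; pos4(id10) recv 91: fwd; pos5(id83) recv 10: drop; pos6(id64) recv 83: fwd; pos0(id79) recv 64: drop
Round 2: pos2(id57) recv 79: fwd; pos5(id83) recv 91: fwd; pos0(id79) recv 83: fwd
Round 3: pos3(id91) recv 79: drop; pos6(id64) recv 91: fwd; pos1(id26) recv 83: fwd
Round 4: pos0(id79) recv 91: fwd; pos2(id57) recv 83: fwd
Round 5: pos1(id26) recv 91: fwd; pos3(id91) recv 83: drop
Round 6: pos2(id57) recv 91: fwd
Round 7: pos3(id91) recv 91: ELECTED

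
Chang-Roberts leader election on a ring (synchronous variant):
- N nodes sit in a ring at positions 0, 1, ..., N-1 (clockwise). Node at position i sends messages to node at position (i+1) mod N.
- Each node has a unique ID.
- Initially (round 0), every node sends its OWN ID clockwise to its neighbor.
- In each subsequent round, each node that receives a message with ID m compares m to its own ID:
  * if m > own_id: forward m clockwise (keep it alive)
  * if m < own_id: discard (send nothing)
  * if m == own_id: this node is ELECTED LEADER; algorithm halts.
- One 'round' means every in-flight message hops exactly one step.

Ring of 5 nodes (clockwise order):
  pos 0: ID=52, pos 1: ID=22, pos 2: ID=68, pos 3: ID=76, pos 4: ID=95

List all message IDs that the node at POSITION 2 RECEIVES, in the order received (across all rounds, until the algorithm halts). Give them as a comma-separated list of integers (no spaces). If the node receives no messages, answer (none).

Round 1: pos1(id22) recv 52: fwd; pos2(id68) recv 22: drop; pos3(id76) recv 68: drop; pos4(id95) recv 76: drop; pos0(id52) recv 95: fwd
Round 2: pos2(id68) recv 52: drop; pos1(id22) recv 95: fwd
Round 3: pos2(id68) recv 95: fwd
Round 4: pos3(id76) recv 95: fwd
Round 5: pos4(id95) recv 95: ELECTED

Answer: 22,52,95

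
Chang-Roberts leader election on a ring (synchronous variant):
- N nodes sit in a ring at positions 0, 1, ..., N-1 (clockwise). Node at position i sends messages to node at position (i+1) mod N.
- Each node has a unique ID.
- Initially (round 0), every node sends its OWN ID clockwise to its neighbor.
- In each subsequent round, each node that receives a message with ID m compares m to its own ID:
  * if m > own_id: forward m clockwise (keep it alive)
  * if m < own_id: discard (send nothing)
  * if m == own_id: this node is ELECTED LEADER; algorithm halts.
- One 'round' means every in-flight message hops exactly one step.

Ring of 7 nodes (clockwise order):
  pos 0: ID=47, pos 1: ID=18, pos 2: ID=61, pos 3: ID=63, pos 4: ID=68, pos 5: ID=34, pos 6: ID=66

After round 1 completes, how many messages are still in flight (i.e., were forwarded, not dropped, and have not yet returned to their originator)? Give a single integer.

Round 1: pos1(id18) recv 47: fwd; pos2(id61) recv 18: drop; pos3(id63) recv 61: drop; pos4(id68) recv 63: drop; pos5(id34) recv 68: fwd; pos6(id66) recv 34: drop; pos0(id47) recv 66: fwd
After round 1: 3 messages still in flight

Answer: 3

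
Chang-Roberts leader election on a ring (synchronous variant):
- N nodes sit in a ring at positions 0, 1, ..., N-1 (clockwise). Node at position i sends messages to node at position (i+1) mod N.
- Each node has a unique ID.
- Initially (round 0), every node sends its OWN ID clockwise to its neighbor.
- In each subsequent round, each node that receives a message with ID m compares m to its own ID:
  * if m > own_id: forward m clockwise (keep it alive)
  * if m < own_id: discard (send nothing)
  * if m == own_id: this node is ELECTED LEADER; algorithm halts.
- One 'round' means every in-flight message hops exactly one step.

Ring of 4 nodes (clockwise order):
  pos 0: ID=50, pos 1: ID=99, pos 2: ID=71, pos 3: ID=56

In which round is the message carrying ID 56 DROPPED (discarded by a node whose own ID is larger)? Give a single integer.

Round 1: pos1(id99) recv 50: drop; pos2(id71) recv 99: fwd; pos3(id56) recv 71: fwd; pos0(id50) recv 56: fwd
Round 2: pos3(id56) recv 99: fwd; pos0(id50) recv 71: fwd; pos1(id99) recv 56: drop
Round 3: pos0(id50) recv 99: fwd; pos1(id99) recv 71: drop
Round 4: pos1(id99) recv 99: ELECTED
Message ID 56 originates at pos 3; dropped at pos 1 in round 2

Answer: 2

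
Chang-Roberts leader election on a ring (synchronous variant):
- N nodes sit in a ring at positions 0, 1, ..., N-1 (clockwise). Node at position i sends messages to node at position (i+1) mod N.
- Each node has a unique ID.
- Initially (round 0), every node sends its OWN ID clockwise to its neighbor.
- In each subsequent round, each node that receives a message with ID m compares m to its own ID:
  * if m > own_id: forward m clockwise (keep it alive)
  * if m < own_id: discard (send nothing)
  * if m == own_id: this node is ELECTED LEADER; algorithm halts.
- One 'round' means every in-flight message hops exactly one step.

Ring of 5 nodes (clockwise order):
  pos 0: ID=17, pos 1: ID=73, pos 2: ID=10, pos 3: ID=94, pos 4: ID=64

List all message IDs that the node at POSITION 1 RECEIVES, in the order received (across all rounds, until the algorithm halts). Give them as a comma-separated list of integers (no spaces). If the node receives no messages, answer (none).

Answer: 17,64,94

Derivation:
Round 1: pos1(id73) recv 17: drop; pos2(id10) recv 73: fwd; pos3(id94) recv 10: drop; pos4(id64) recv 94: fwd; pos0(id17) recv 64: fwd
Round 2: pos3(id94) recv 73: drop; pos0(id17) recv 94: fwd; pos1(id73) recv 64: drop
Round 3: pos1(id73) recv 94: fwd
Round 4: pos2(id10) recv 94: fwd
Round 5: pos3(id94) recv 94: ELECTED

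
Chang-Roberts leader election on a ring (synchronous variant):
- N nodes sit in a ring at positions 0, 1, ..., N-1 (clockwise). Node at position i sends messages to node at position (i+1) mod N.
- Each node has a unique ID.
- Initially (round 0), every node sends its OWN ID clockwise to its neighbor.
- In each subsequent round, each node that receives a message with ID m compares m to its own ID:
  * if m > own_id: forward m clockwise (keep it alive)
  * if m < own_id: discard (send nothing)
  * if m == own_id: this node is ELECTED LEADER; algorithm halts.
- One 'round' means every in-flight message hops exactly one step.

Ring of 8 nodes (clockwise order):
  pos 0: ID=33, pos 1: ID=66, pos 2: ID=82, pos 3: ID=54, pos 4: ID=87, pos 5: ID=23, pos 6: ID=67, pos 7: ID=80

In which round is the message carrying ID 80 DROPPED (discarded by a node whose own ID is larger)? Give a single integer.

Round 1: pos1(id66) recv 33: drop; pos2(id82) recv 66: drop; pos3(id54) recv 82: fwd; pos4(id87) recv 54: drop; pos5(id23) recv 87: fwd; pos6(id67) recv 23: drop; pos7(id80) recv 67: drop; pos0(id33) recv 80: fwd
Round 2: pos4(id87) recv 82: drop; pos6(id67) recv 87: fwd; pos1(id66) recv 80: fwd
Round 3: pos7(id80) recv 87: fwd; pos2(id82) recv 80: drop
Round 4: pos0(id33) recv 87: fwd
Round 5: pos1(id66) recv 87: fwd
Round 6: pos2(id82) recv 87: fwd
Round 7: pos3(id54) recv 87: fwd
Round 8: pos4(id87) recv 87: ELECTED
Message ID 80 originates at pos 7; dropped at pos 2 in round 3

Answer: 3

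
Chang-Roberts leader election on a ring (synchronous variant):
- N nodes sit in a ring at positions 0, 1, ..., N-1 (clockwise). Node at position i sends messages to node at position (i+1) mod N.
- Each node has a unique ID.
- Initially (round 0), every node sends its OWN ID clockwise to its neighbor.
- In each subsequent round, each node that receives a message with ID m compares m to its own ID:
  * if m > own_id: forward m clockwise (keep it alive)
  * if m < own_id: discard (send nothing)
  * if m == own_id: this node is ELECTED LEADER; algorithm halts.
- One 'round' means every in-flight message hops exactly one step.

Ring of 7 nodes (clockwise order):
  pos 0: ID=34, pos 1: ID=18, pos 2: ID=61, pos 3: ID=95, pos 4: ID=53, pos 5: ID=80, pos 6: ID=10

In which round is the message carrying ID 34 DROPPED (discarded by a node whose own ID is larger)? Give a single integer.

Round 1: pos1(id18) recv 34: fwd; pos2(id61) recv 18: drop; pos3(id95) recv 61: drop; pos4(id53) recv 95: fwd; pos5(id80) recv 53: drop; pos6(id10) recv 80: fwd; pos0(id34) recv 10: drop
Round 2: pos2(id61) recv 34: drop; pos5(id80) recv 95: fwd; pos0(id34) recv 80: fwd
Round 3: pos6(id10) recv 95: fwd; pos1(id18) recv 80: fwd
Round 4: pos0(id34) recv 95: fwd; pos2(id61) recv 80: fwd
Round 5: pos1(id18) recv 95: fwd; pos3(id95) recv 80: drop
Round 6: pos2(id61) recv 95: fwd
Round 7: pos3(id95) recv 95: ELECTED
Message ID 34 originates at pos 0; dropped at pos 2 in round 2

Answer: 2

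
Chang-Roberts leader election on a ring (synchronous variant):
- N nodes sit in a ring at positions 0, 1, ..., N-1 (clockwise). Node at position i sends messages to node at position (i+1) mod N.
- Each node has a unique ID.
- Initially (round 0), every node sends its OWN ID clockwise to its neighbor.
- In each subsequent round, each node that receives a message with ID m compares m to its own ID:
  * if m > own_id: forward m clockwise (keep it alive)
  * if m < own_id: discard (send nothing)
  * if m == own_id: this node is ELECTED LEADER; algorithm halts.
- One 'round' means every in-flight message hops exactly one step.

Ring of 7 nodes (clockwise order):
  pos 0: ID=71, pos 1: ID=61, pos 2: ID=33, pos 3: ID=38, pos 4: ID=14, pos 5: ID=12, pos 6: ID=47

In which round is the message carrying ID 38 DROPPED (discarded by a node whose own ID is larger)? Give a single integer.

Round 1: pos1(id61) recv 71: fwd; pos2(id33) recv 61: fwd; pos3(id38) recv 33: drop; pos4(id14) recv 38: fwd; pos5(id12) recv 14: fwd; pos6(id47) recv 12: drop; pos0(id71) recv 47: drop
Round 2: pos2(id33) recv 71: fwd; pos3(id38) recv 61: fwd; pos5(id12) recv 38: fwd; pos6(id47) recv 14: drop
Round 3: pos3(id38) recv 71: fwd; pos4(id14) recv 61: fwd; pos6(id47) recv 38: drop
Round 4: pos4(id14) recv 71: fwd; pos5(id12) recv 61: fwd
Round 5: pos5(id12) recv 71: fwd; pos6(id47) recv 61: fwd
Round 6: pos6(id47) recv 71: fwd; pos0(id71) recv 61: drop
Round 7: pos0(id71) recv 71: ELECTED
Message ID 38 originates at pos 3; dropped at pos 6 in round 3

Answer: 3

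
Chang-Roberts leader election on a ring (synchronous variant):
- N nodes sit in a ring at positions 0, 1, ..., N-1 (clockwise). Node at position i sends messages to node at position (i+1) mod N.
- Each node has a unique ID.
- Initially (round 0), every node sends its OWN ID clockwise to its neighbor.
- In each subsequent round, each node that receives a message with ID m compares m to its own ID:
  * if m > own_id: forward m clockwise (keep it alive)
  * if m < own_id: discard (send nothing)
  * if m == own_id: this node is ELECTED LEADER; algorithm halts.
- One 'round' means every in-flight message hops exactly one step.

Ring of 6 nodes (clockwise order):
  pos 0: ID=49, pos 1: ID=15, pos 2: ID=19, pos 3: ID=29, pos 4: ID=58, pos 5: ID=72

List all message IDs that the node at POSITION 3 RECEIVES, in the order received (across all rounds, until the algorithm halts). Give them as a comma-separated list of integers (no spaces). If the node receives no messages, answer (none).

Answer: 19,49,72

Derivation:
Round 1: pos1(id15) recv 49: fwd; pos2(id19) recv 15: drop; pos3(id29) recv 19: drop; pos4(id58) recv 29: drop; pos5(id72) recv 58: drop; pos0(id49) recv 72: fwd
Round 2: pos2(id19) recv 49: fwd; pos1(id15) recv 72: fwd
Round 3: pos3(id29) recv 49: fwd; pos2(id19) recv 72: fwd
Round 4: pos4(id58) recv 49: drop; pos3(id29) recv 72: fwd
Round 5: pos4(id58) recv 72: fwd
Round 6: pos5(id72) recv 72: ELECTED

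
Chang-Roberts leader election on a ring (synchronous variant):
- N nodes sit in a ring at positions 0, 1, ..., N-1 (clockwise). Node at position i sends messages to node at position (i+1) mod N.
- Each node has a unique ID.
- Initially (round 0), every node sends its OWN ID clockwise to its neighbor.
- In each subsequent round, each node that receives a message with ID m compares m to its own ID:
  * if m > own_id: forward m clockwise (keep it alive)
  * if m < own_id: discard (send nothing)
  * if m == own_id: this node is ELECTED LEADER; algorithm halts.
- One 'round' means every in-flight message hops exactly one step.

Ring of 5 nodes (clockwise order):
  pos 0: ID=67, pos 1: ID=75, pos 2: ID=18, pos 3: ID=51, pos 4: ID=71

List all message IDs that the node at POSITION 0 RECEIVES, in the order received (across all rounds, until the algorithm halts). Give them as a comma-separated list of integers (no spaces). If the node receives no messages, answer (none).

Round 1: pos1(id75) recv 67: drop; pos2(id18) recv 75: fwd; pos3(id51) recv 18: drop; pos4(id71) recv 51: drop; pos0(id67) recv 71: fwd
Round 2: pos3(id51) recv 75: fwd; pos1(id75) recv 71: drop
Round 3: pos4(id71) recv 75: fwd
Round 4: pos0(id67) recv 75: fwd
Round 5: pos1(id75) recv 75: ELECTED

Answer: 71,75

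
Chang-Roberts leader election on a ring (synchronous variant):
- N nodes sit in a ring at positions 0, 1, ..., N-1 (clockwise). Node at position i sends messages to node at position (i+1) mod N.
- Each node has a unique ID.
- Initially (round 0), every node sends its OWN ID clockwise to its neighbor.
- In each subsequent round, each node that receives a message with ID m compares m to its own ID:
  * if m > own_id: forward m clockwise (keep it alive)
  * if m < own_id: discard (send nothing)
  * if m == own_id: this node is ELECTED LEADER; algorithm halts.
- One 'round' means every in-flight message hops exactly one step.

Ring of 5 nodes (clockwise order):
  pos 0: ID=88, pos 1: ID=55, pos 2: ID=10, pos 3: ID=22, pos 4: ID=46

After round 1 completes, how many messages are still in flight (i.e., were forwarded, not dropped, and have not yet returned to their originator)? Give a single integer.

Answer: 2

Derivation:
Round 1: pos1(id55) recv 88: fwd; pos2(id10) recv 55: fwd; pos3(id22) recv 10: drop; pos4(id46) recv 22: drop; pos0(id88) recv 46: drop
After round 1: 2 messages still in flight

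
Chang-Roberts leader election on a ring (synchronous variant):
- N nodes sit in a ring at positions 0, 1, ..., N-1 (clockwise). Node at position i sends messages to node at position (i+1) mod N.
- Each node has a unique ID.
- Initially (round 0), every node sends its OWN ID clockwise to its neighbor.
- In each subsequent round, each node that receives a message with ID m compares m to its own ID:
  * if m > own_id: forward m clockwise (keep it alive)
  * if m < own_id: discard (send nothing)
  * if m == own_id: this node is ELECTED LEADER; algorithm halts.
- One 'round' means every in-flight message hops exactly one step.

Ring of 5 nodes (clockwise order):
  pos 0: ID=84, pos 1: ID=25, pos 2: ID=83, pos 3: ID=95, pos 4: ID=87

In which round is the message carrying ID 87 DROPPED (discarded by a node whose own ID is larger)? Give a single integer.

Answer: 4

Derivation:
Round 1: pos1(id25) recv 84: fwd; pos2(id83) recv 25: drop; pos3(id95) recv 83: drop; pos4(id87) recv 95: fwd; pos0(id84) recv 87: fwd
Round 2: pos2(id83) recv 84: fwd; pos0(id84) recv 95: fwd; pos1(id25) recv 87: fwd
Round 3: pos3(id95) recv 84: drop; pos1(id25) recv 95: fwd; pos2(id83) recv 87: fwd
Round 4: pos2(id83) recv 95: fwd; pos3(id95) recv 87: drop
Round 5: pos3(id95) recv 95: ELECTED
Message ID 87 originates at pos 4; dropped at pos 3 in round 4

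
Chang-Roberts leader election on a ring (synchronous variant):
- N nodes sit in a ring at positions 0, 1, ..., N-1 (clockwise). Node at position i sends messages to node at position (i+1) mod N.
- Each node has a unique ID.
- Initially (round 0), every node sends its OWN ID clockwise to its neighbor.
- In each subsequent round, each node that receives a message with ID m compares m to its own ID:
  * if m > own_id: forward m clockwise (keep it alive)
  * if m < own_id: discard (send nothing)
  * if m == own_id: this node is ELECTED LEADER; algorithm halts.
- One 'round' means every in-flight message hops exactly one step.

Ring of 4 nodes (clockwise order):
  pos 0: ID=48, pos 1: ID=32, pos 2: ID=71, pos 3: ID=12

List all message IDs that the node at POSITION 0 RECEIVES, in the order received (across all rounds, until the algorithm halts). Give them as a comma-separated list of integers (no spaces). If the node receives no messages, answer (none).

Round 1: pos1(id32) recv 48: fwd; pos2(id71) recv 32: drop; pos3(id12) recv 71: fwd; pos0(id48) recv 12: drop
Round 2: pos2(id71) recv 48: drop; pos0(id48) recv 71: fwd
Round 3: pos1(id32) recv 71: fwd
Round 4: pos2(id71) recv 71: ELECTED

Answer: 12,71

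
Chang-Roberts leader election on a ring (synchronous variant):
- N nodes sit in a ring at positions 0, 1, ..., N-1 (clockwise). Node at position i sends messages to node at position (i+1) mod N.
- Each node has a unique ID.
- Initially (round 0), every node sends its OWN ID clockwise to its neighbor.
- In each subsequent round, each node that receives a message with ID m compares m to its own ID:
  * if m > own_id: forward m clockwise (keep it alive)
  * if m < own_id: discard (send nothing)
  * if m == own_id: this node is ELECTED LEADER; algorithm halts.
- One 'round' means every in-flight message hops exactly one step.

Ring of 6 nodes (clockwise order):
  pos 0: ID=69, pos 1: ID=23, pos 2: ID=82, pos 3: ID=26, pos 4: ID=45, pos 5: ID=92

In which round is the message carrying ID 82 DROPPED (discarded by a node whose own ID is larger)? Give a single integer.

Answer: 3

Derivation:
Round 1: pos1(id23) recv 69: fwd; pos2(id82) recv 23: drop; pos3(id26) recv 82: fwd; pos4(id45) recv 26: drop; pos5(id92) recv 45: drop; pos0(id69) recv 92: fwd
Round 2: pos2(id82) recv 69: drop; pos4(id45) recv 82: fwd; pos1(id23) recv 92: fwd
Round 3: pos5(id92) recv 82: drop; pos2(id82) recv 92: fwd
Round 4: pos3(id26) recv 92: fwd
Round 5: pos4(id45) recv 92: fwd
Round 6: pos5(id92) recv 92: ELECTED
Message ID 82 originates at pos 2; dropped at pos 5 in round 3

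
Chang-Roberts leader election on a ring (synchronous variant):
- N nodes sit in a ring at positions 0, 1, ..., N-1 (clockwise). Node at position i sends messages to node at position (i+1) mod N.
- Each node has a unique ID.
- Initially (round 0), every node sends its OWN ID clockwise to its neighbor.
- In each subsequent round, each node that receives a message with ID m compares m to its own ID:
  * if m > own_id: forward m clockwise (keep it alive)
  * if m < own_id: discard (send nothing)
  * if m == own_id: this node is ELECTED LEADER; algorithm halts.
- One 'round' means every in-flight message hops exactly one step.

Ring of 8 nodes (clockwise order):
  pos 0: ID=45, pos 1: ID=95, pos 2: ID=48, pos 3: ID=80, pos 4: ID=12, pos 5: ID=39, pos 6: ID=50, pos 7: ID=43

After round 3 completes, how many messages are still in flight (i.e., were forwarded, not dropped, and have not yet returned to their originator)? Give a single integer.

Answer: 2

Derivation:
Round 1: pos1(id95) recv 45: drop; pos2(id48) recv 95: fwd; pos3(id80) recv 48: drop; pos4(id12) recv 80: fwd; pos5(id39) recv 12: drop; pos6(id50) recv 39: drop; pos7(id43) recv 50: fwd; pos0(id45) recv 43: drop
Round 2: pos3(id80) recv 95: fwd; pos5(id39) recv 80: fwd; pos0(id45) recv 50: fwd
Round 3: pos4(id12) recv 95: fwd; pos6(id50) recv 80: fwd; pos1(id95) recv 50: drop
After round 3: 2 messages still in flight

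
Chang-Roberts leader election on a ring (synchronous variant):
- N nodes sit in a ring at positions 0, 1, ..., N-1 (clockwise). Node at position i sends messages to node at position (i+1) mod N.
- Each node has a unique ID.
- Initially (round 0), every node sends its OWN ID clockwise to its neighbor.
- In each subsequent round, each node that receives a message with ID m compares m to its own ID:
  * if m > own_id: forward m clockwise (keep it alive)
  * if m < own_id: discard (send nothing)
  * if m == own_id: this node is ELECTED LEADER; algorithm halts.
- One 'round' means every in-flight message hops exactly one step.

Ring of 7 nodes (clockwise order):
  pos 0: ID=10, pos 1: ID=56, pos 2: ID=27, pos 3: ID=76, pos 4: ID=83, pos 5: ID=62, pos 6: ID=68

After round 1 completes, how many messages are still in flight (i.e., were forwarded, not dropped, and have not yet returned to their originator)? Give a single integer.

Answer: 3

Derivation:
Round 1: pos1(id56) recv 10: drop; pos2(id27) recv 56: fwd; pos3(id76) recv 27: drop; pos4(id83) recv 76: drop; pos5(id62) recv 83: fwd; pos6(id68) recv 62: drop; pos0(id10) recv 68: fwd
After round 1: 3 messages still in flight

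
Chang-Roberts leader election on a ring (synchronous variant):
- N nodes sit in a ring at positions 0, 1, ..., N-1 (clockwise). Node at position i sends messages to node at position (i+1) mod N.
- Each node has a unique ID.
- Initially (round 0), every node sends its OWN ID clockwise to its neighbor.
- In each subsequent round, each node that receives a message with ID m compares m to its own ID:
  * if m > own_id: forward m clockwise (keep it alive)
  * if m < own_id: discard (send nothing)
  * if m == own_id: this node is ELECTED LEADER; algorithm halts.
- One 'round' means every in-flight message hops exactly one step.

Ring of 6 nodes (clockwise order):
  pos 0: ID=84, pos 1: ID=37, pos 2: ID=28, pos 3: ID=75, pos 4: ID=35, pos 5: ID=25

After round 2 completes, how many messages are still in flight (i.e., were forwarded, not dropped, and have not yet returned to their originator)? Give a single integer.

Round 1: pos1(id37) recv 84: fwd; pos2(id28) recv 37: fwd; pos3(id75) recv 28: drop; pos4(id35) recv 75: fwd; pos5(id25) recv 35: fwd; pos0(id84) recv 25: drop
Round 2: pos2(id28) recv 84: fwd; pos3(id75) recv 37: drop; pos5(id25) recv 75: fwd; pos0(id84) recv 35: drop
After round 2: 2 messages still in flight

Answer: 2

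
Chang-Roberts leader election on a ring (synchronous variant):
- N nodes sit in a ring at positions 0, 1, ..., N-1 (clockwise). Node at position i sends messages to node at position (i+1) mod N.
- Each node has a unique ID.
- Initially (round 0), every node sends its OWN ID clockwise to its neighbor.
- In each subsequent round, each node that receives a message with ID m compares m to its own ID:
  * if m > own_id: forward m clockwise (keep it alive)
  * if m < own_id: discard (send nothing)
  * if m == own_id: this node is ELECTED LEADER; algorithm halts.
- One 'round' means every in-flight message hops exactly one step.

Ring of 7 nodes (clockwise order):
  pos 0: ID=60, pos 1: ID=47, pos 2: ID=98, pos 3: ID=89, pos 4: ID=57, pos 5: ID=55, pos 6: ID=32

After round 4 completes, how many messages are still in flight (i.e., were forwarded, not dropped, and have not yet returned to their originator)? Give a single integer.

Answer: 2

Derivation:
Round 1: pos1(id47) recv 60: fwd; pos2(id98) recv 47: drop; pos3(id89) recv 98: fwd; pos4(id57) recv 89: fwd; pos5(id55) recv 57: fwd; pos6(id32) recv 55: fwd; pos0(id60) recv 32: drop
Round 2: pos2(id98) recv 60: drop; pos4(id57) recv 98: fwd; pos5(id55) recv 89: fwd; pos6(id32) recv 57: fwd; pos0(id60) recv 55: drop
Round 3: pos5(id55) recv 98: fwd; pos6(id32) recv 89: fwd; pos0(id60) recv 57: drop
Round 4: pos6(id32) recv 98: fwd; pos0(id60) recv 89: fwd
After round 4: 2 messages still in flight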